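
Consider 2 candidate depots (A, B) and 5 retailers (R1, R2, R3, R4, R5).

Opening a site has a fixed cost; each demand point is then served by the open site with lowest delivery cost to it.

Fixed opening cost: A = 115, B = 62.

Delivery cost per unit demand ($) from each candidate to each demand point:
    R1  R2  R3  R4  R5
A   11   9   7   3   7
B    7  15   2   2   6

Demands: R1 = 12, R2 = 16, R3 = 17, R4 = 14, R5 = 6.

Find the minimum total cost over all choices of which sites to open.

Open {B}: assign each demand point to its cheapest open site.
  R1→B 12×7=84, R2→B 16×15=240, R3→B 17×2=34, R4→B 14×2=28, R5→B 6×6=36
  delivery cost 422, fixed 62 → total 484.
Compare {A, B}: delivery cost 326 + fixed 177 = 503.
Compare {A}: delivery cost 479 + fixed 115 = 594.

484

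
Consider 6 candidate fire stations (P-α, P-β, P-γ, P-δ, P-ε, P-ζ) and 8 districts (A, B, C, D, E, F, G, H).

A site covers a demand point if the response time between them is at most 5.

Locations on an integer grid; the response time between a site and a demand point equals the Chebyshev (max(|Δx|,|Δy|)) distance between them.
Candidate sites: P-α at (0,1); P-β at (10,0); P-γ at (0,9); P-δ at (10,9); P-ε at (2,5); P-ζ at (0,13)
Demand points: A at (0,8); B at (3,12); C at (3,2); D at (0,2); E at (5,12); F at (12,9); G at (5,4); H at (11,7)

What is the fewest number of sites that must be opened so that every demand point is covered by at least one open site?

Coverage sets (demand points within 5 of each site):
  P-α: {C, D, G}
  P-β: {G}
  P-γ: {A, B, E, G}
  P-δ: {E, F, G, H}
  P-ε: {A, C, D, G}
  P-ζ: {A, B, E}
No 2 sites suffice: every size-2 union leaves at least one demand point uncovered.
But {P-α, P-γ, P-δ} covers everything, so the minimum is 3.

3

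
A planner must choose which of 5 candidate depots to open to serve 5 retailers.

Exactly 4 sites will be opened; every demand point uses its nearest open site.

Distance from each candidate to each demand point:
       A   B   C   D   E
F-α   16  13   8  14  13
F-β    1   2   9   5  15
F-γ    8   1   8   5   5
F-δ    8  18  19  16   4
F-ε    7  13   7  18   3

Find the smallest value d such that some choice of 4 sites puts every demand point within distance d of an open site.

Open {F-α, F-β, F-γ, F-ε}.
  Farthest demand point is C at distance 7 (to F-ε); all others are ≤ 7.
With {F-α, F-β, F-δ, F-ε} the worst case is 7.
With {F-α, F-γ, F-δ, F-ε} the worst case is 7.
No size-4 selection achieves below 7.

7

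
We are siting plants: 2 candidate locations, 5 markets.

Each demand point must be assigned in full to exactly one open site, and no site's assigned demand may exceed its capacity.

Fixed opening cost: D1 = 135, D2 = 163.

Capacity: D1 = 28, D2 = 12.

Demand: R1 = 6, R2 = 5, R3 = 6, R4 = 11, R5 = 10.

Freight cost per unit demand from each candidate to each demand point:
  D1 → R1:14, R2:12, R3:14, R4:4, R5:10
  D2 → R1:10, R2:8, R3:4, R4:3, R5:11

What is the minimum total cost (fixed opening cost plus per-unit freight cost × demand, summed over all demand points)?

586

Open {D1, D2}; cheapest assignment that respects the capacities:
  D1 (cap 28, load 26): R2, R4, R5 — cost 5×12 + 11×4 + 10×10 = 204
  D2 (cap 12, load 12): R1, R3 — cost 6×10 + 6×4 = 84
  Shipping 288, fixed 298 → total 586.
  Any other capacity-feasible assignment to {D1, D2} ships for at least 288.
Total demand is 38 and no other set of sites has combined capacity ≥ 38, so {D1, D2} is the only feasible choice of open sites. Minimum: 586.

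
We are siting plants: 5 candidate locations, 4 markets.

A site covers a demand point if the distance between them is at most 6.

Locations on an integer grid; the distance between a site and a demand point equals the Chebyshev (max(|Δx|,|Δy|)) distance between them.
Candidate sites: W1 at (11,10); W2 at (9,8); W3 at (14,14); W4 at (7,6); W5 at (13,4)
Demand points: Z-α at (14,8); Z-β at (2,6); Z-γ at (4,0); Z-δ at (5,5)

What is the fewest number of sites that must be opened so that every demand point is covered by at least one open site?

Coverage sets (demand points within 6 of each site):
  W1: {Z-α, Z-δ}
  W2: {Z-α, Z-δ}
  W3: {Z-α}
  W4: {Z-β, Z-γ, Z-δ}
  W5: {Z-α}
No single site covers all 4 demand points.
But {W1, W4} covers everything, so the minimum is 2.

2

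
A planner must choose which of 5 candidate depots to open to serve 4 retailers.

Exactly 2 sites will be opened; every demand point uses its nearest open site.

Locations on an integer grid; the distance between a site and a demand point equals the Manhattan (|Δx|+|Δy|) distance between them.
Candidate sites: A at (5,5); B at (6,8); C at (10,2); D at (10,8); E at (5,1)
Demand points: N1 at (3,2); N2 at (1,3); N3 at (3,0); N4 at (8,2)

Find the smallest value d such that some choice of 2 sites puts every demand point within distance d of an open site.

6

Open {A, E}.
  Farthest demand point is N2 at distance 6 (to A); all others are ≤ 6.
With {B, E} the worst case is 6.
With {C, E} the worst case is 6.
No size-2 selection achieves below 6.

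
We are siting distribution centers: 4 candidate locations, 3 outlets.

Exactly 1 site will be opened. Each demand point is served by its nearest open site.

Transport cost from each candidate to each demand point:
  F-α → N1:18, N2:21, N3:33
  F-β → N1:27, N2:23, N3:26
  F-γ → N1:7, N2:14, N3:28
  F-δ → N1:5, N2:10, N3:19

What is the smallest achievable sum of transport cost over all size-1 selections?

Open {F-δ}.
  N1→F-δ 5, N2→F-δ 10, N3→F-δ 19  ⇒ total 34.
Compare {F-γ}: total 49.
Compare {F-α}: total 72.
No size-1 selection does better; minimum is 34.

34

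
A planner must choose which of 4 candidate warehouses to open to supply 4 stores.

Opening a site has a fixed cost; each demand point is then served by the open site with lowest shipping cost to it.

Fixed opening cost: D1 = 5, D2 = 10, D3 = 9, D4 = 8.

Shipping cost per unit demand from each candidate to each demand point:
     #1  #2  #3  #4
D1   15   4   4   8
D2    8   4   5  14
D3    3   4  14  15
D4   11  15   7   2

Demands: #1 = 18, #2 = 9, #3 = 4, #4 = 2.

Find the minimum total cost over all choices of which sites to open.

132

Open {D1, D3, D4}: assign each demand point to its cheapest open site.
  #1→D3 18×3=54, #2→D1 9×4=36, #3→D1 4×4=16, #4→D4 2×2=4
  shipping cost 110, fixed 22 → total 132.
Compare {D1, D3}: shipping cost 122 + fixed 14 = 136.
Compare {D3, D4}: shipping cost 122 + fixed 17 = 139.
Compare {D2, D3, D4}: shipping cost 114 + fixed 27 = 141.
All other subsets cost ≥ 136. Minimum total cost: 132.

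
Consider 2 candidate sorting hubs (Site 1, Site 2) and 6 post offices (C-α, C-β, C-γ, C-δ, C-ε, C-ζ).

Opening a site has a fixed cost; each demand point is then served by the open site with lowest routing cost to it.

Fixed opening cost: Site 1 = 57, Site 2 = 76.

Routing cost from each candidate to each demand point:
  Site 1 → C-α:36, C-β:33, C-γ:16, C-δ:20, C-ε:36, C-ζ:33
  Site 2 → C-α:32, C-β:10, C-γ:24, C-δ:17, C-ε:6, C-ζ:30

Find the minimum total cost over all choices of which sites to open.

Open {Site 2}: assign each demand point to its cheapest open site.
  C-α→Site 2 32, C-β→Site 2 10, C-γ→Site 2 24, C-δ→Site 2 17, C-ε→Site 2 6, C-ζ→Site 2 30
  routing cost 119, fixed 76 → total 195.
Compare {Site 1}: routing cost 174 + fixed 57 = 231.
Compare {Site 1, Site 2}: routing cost 111 + fixed 133 = 244.

195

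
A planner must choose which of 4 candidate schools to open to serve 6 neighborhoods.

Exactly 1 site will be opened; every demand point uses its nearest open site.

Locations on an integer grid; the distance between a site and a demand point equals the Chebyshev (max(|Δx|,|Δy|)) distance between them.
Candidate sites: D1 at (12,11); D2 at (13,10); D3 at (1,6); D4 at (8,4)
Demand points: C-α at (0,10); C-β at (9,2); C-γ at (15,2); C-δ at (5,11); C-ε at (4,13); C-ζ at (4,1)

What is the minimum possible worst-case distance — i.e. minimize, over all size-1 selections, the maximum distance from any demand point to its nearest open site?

Open {D4}.
  Farthest demand point is C-ε at distance 9 (to D4); all others are ≤ 9.
With {D1} the worst case is 12.
With {D2} the worst case is 13.
No size-1 selection achieves below 9.

9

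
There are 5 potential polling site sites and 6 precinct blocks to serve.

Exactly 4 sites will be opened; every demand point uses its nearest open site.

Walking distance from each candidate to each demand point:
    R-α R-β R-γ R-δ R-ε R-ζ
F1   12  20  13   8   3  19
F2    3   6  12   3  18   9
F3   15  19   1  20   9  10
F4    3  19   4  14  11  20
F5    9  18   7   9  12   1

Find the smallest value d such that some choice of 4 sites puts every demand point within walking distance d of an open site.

Open {F1, F2, F3, F5}.
  Farthest demand point is R-β at walking distance 6 (to F2); all others are ≤ 6.
With {F1, F2, F4, F5} the worst case is 6.
With {F1, F2, F3, F4} the worst case is 9.
No size-4 selection achieves below 6.

6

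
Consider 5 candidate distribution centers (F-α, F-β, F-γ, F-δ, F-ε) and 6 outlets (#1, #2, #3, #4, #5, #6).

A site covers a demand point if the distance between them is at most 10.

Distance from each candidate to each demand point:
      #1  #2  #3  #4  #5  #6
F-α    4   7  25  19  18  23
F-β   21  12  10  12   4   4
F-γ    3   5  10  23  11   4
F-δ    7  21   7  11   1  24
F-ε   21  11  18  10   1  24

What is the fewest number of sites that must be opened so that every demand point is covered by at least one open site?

Coverage sets (demand points within 10 of each site):
  F-α: {#1, #2}
  F-β: {#3, #5, #6}
  F-γ: {#1, #2, #3, #6}
  F-δ: {#1, #3, #5}
  F-ε: {#4, #5}
No single site covers all 6 demand points.
But {F-γ, F-ε} covers everything, so the minimum is 2.

2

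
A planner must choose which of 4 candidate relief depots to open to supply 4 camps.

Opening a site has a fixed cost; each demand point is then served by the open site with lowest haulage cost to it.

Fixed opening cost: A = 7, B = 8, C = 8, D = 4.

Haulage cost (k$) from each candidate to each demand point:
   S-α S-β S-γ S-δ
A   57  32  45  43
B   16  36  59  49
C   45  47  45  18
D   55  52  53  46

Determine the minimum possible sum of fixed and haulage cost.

131

Open {B, C}: assign each demand point to its cheapest open site.
  S-α→B 16, S-β→B 36, S-γ→C 45, S-δ→C 18
  haulage cost 115, fixed 16 → total 131.
Compare {A, B, C}: haulage cost 111 + fixed 23 = 134.
Compare {B, C, D}: haulage cost 115 + fixed 20 = 135.
Compare {A, B, C, D}: haulage cost 111 + fixed 27 = 138.
All other subsets cost ≥ 134. Minimum total cost: 131.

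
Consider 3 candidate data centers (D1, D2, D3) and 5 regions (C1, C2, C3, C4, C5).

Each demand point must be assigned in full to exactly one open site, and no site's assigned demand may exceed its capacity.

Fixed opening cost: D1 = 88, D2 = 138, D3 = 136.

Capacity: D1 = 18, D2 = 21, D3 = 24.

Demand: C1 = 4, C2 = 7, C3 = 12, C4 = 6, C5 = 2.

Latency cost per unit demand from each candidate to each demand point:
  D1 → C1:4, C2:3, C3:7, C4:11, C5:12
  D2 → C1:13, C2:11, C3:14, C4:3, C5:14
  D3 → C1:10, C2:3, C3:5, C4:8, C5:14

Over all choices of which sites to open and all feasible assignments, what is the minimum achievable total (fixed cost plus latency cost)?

Open {D1, D3}; cheapest assignment that respects the capacities:
  D1 (cap 18, load 13): C1, C2, C5 — cost 4×4 + 7×3 + 2×12 = 61
  D3 (cap 24, load 18): C3, C4 — cost 12×5 + 6×8 = 108
  Shipping 169, fixed 224 → total 393.
  Any other capacity-feasible assignment to {D1, D3} ships for at least 169.
Compare {D2, D3}: its best feasible assignment gives total 441.
Compare {D1, D2}: its best feasible assignment gives total 445.
Every other set of open sites that can feasibly serve all demand totals ≥ 441 even under its best assignment. Minimum: 393.

393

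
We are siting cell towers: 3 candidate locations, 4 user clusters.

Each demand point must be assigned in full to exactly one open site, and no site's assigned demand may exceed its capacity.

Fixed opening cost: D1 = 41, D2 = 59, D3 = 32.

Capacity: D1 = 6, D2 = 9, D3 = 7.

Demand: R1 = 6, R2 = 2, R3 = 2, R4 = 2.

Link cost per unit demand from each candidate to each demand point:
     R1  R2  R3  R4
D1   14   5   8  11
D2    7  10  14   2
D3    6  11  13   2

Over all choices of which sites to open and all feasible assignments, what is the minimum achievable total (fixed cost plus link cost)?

Open {D1, D3}; cheapest assignment that respects the capacities:
  D1 (cap 6, load 6): R2, R3, R4 — cost 2×5 + 2×8 + 2×11 = 48
  D3 (cap 7, load 6): R1 — cost 6×6 = 36
  Shipping 84, fixed 73 → total 157.
  Any other capacity-feasible assignment to {D1, D3} ships for at least 84.
Compare {D1, D2}: its best feasible assignment gives total 172.
Compare {D2, D3}: its best feasible assignment gives total 179.
Every other set of open sites that can feasibly serve all demand totals ≥ 172 even under its best assignment. Minimum: 157.

157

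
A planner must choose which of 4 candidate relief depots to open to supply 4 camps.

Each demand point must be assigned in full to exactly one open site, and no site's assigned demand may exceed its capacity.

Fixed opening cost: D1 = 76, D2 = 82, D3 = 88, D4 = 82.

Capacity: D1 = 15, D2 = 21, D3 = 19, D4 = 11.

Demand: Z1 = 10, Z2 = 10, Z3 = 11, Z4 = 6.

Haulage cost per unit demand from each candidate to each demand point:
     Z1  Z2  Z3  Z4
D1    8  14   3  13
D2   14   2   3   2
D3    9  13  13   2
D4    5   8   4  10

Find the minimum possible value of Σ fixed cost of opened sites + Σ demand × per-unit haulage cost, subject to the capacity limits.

Open {D2, D3}; cheapest assignment that respects the capacities:
  D2 (cap 21, load 21): Z2, Z3 — cost 10×2 + 11×3 = 53
  D3 (cap 19, load 16): Z1, Z4 — cost 10×9 + 6×2 = 102
  Shipping 155, fixed 170 → total 325.
  Any other capacity-feasible assignment to {D2, D3} ships for at least 155.
Compare {D1, D2, D4}: its best feasible assignment gives total 355.
Compare {D2, D3, D4}: its best feasible assignment gives total 367.
Every other set of open sites that can feasibly serve all demand totals ≥ 355 even under its best assignment. Minimum: 325.

325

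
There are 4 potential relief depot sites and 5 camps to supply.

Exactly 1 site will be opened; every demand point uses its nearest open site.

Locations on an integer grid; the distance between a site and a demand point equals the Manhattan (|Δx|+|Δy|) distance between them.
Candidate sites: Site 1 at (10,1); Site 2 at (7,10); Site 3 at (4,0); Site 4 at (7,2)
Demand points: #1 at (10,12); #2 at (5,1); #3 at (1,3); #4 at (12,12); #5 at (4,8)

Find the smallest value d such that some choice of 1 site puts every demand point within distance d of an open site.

Open {Site 1}.
  Farthest demand point is #4 at distance 13 (to Site 1); all others are ≤ 13.
With {Site 2} the worst case is 13.
With {Site 4} the worst case is 15.
No size-1 selection achieves below 13.

13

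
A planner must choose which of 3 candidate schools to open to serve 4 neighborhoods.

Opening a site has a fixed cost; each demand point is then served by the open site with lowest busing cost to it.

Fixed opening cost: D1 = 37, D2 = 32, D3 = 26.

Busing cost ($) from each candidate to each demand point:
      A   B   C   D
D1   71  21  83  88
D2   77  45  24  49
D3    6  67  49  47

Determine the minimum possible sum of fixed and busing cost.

Open {D2, D3}: assign each demand point to its cheapest open site.
  A→D3 6, B→D2 45, C→D2 24, D→D3 47
  busing cost 122, fixed 58 → total 180.
Compare {D1, D3}: busing cost 123 + fixed 63 = 186.
Compare {D1, D2, D3}: busing cost 98 + fixed 95 = 193.
Compare {D3}: busing cost 169 + fixed 26 = 195.
All other subsets cost ≥ 186. Minimum total cost: 180.

180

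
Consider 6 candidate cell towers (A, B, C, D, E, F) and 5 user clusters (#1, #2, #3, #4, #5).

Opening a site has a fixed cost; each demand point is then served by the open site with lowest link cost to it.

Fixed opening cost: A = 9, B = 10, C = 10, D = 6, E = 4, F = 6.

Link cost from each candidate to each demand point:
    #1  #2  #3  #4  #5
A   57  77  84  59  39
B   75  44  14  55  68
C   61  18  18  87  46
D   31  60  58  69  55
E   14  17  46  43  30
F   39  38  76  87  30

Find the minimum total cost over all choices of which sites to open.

Open {B, E}: assign each demand point to its cheapest open site.
  #1→E 14, #2→E 17, #3→B 14, #4→E 43, #5→E 30
  link cost 118, fixed 14 → total 132.
Compare {C, E}: link cost 122 + fixed 14 = 136.
Compare {B, D, E}: link cost 118 + fixed 20 = 138.
Compare {B, E, F}: link cost 118 + fixed 20 = 138.
All other subsets cost ≥ 136. Minimum total cost: 132.

132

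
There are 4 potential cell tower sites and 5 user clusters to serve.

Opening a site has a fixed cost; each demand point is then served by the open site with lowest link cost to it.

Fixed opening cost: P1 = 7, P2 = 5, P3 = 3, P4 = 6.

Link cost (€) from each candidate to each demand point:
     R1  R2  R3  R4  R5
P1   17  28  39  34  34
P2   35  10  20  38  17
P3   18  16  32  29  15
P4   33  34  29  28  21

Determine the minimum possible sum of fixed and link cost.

Open {P2, P3}: assign each demand point to its cheapest open site.
  R1→P3 18, R2→P2 10, R3→P2 20, R4→P3 29, R5→P3 15
  link cost 92, fixed 8 → total 100.
Compare {P2, P3, P4}: link cost 91 + fixed 14 = 105.
Compare {P1, P2, P3}: link cost 91 + fixed 15 = 106.
Compare {P1, P2}: link cost 98 + fixed 12 = 110.
All other subsets cost ≥ 105. Minimum total cost: 100.

100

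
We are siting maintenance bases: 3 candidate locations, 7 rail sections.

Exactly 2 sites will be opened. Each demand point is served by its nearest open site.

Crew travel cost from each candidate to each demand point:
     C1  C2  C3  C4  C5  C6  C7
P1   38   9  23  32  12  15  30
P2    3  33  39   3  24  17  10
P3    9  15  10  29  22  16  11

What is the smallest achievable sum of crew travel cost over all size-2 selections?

75

Open {P1, P2}.
  C1→P2 3, C2→P1 9, C3→P1 23, C4→P2 3, C5→P1 12, C6→P1 15, C7→P2 10  ⇒ total 75.
Compare {P2, P3}: total 79.
Compare {P1, P3}: total 95.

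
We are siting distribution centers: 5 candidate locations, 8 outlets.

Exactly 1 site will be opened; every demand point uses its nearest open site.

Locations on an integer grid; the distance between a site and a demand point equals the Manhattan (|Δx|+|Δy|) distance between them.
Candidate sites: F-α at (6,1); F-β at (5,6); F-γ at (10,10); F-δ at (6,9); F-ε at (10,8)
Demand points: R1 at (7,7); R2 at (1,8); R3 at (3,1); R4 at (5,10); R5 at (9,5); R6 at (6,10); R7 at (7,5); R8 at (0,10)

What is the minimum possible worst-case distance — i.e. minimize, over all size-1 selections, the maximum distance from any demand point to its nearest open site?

9

Open {F-β}.
  Farthest demand point is R8 at distance 9 (to F-β); all others are ≤ 9.
With {F-δ} the worst case is 11.
With {F-ε} the worst case is 14.
No size-1 selection achieves below 9.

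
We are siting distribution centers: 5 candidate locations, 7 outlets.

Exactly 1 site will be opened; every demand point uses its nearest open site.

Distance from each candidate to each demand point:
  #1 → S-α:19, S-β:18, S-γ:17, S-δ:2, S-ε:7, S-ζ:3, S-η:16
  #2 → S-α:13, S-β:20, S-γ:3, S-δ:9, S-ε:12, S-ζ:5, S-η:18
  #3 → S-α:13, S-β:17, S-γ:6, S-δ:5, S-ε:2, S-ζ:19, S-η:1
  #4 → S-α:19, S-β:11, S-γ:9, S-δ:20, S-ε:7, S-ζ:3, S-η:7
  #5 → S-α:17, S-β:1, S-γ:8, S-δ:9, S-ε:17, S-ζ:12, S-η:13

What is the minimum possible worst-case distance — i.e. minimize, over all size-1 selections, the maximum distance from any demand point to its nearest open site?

17

Open {#5}.
  Farthest demand point is S-α at distance 17 (to #5); all others are ≤ 17.
With {#1} the worst case is 19.
With {#3} the worst case is 19.
No size-1 selection achieves below 17.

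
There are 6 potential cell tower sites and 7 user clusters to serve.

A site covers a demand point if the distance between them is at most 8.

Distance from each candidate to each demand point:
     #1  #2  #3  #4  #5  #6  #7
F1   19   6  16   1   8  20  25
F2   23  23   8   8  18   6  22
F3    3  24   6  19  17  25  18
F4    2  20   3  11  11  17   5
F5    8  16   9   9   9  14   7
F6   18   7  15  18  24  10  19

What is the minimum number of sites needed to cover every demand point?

3

Coverage sets (demand points within 8 of each site):
  F1: {#2, #4, #5}
  F2: {#3, #4, #6}
  F3: {#1, #3}
  F4: {#1, #3, #7}
  F5: {#1, #7}
  F6: {#2}
No 2 sites suffice: every size-2 union leaves at least one demand point uncovered.
But {F1, F2, F4} covers everything, so the minimum is 3.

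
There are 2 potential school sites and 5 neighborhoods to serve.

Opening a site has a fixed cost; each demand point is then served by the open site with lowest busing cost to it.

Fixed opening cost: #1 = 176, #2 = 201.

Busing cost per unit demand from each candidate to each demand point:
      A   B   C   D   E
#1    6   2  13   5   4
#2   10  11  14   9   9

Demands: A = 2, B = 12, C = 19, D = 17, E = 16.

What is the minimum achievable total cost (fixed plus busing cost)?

Open {#1}: assign each demand point to its cheapest open site.
  A→#1 2×6=12, B→#1 12×2=24, C→#1 19×13=247, D→#1 17×5=85, E→#1 16×4=64
  busing cost 432, fixed 176 → total 608.
Compare {#1, #2}: busing cost 432 + fixed 377 = 809.
Compare {#2}: busing cost 715 + fixed 201 = 916.

608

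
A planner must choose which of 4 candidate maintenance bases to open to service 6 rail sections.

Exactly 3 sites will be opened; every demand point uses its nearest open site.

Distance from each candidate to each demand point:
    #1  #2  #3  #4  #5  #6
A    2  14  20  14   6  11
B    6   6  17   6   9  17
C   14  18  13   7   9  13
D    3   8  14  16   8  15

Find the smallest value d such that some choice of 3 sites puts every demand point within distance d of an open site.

13

Open {A, B, C}.
  Farthest demand point is #3 at distance 13 (to C); all others are ≤ 13.
With {A, C, D} the worst case is 13.
With {B, C, D} the worst case is 13.
No size-3 selection achieves below 13.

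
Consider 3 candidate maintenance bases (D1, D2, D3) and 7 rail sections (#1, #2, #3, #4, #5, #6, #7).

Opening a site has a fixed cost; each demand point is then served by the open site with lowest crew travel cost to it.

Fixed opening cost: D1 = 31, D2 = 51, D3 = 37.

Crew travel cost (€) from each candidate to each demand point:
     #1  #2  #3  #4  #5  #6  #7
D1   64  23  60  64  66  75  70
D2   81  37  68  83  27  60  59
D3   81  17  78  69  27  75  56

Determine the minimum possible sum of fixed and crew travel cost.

431

Open {D1, D3}: assign each demand point to its cheapest open site.
  #1→D1 64, #2→D3 17, #3→D1 60, #4→D1 64, #5→D3 27, #6→D1 75, #7→D3 56
  crew travel cost 363, fixed 68 → total 431.
Compare {D1, D2}: crew travel cost 357 + fixed 82 = 439.
Compare {D3}: crew travel cost 403 + fixed 37 = 440.
Compare {D1}: crew travel cost 422 + fixed 31 = 453.
All other subsets cost ≥ 439. Minimum total cost: 431.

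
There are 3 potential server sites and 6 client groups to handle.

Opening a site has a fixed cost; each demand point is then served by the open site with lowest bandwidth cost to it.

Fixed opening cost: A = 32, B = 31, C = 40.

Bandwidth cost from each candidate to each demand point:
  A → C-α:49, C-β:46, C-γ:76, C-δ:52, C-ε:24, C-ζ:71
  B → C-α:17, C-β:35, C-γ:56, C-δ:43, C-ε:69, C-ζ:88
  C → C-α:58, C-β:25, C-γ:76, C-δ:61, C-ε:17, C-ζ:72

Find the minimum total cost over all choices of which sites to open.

Open {B, C}: assign each demand point to its cheapest open site.
  C-α→B 17, C-β→C 25, C-γ→B 56, C-δ→B 43, C-ε→C 17, C-ζ→C 72
  bandwidth cost 230, fixed 71 → total 301.
Compare {A, B}: bandwidth cost 246 + fixed 63 = 309.
Compare {A, B, C}: bandwidth cost 229 + fixed 103 = 332.
Compare {B}: bandwidth cost 308 + fixed 31 = 339.
All other subsets cost ≥ 309. Minimum total cost: 301.

301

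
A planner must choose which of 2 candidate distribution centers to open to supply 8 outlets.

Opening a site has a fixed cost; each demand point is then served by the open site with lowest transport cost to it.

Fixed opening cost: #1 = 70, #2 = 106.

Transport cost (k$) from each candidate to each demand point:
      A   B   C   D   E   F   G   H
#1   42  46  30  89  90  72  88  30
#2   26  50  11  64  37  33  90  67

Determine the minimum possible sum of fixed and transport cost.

Open {#2}: assign each demand point to its cheapest open site.
  A→#2 26, B→#2 50, C→#2 11, D→#2 64, E→#2 37, F→#2 33, G→#2 90, H→#2 67
  transport cost 378, fixed 106 → total 484.
Compare {#1, #2}: transport cost 335 + fixed 176 = 511.
Compare {#1}: transport cost 487 + fixed 70 = 557.

484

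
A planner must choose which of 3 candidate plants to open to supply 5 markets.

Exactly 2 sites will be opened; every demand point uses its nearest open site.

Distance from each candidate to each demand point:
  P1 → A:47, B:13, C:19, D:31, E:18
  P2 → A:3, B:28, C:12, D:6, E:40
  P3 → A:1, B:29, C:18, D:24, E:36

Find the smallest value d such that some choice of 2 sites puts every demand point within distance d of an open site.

18

Open {P1, P2}.
  Farthest demand point is E at distance 18 (to P1); all others are ≤ 18.
With {P1, P3} the worst case is 24.
With {P2, P3} the worst case is 36.
No size-2 selection achieves below 18.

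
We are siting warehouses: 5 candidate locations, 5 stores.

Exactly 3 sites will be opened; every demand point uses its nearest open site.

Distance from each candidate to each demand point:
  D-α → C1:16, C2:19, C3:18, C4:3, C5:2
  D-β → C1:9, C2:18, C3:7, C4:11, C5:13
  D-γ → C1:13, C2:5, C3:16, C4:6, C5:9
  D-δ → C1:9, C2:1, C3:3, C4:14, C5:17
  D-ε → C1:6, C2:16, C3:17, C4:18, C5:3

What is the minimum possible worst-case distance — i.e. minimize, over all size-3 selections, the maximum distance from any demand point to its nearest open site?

6

Open {D-α, D-δ, D-ε}.
  Farthest demand point is C1 at distance 6 (to D-ε); all others are ≤ 6.
With {D-γ, D-δ, D-ε} the worst case is 6.
With {D-β, D-γ, D-ε} the worst case is 7.
No size-3 selection achieves below 6.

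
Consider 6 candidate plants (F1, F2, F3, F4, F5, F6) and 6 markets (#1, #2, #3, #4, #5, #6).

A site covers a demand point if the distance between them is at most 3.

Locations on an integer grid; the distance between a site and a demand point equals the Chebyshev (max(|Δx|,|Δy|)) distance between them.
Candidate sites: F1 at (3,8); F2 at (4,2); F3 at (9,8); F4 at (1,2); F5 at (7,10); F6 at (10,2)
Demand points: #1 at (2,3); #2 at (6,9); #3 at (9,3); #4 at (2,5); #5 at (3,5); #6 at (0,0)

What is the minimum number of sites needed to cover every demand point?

Coverage sets (demand points within 3 of each site):
  F1: {#2, #4, #5}
  F2: {#1, #4, #5}
  F3: {#2}
  F4: {#1, #4, #5, #6}
  F5: {#2}
  F6: {#3}
No 2 sites suffice: every size-2 union leaves at least one demand point uncovered.
But {F1, F4, F6} covers everything, so the minimum is 3.

3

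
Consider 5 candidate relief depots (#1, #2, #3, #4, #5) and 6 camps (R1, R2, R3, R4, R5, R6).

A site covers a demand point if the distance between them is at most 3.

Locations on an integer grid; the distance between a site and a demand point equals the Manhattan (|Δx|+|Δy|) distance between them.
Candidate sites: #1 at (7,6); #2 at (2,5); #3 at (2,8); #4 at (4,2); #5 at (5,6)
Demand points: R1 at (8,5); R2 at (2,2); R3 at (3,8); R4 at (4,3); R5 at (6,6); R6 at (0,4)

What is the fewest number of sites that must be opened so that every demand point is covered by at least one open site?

4

Coverage sets (demand points within 3 of each site):
  #1: {R1, R5}
  #2: {R2, R6}
  #3: {R3}
  #4: {R2, R4}
  #5: {R5}
No 3 sites suffice: every size-3 union leaves at least one demand point uncovered.
But {#1, #2, #3, #4} covers everything, so the minimum is 4.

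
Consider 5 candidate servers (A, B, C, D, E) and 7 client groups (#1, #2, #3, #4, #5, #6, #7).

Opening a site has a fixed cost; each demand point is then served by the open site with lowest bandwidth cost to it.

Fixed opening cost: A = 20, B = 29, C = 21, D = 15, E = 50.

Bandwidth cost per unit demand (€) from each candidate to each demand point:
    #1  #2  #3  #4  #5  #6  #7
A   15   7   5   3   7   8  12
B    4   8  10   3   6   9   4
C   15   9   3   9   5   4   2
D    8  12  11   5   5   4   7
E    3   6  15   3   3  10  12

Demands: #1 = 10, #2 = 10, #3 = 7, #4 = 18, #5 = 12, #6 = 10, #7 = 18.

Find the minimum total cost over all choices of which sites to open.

Open {C, E}: assign each demand point to its cheapest open site.
  #1→E 10×3=30, #2→E 10×6=60, #3→C 7×3=21, #4→E 18×3=54, #5→E 12×3=36, #6→C 10×4=40, #7→C 18×2=36
  bandwidth cost 277, fixed 71 → total 348.
Compare {C, D, E}: bandwidth cost 277 + fixed 86 = 363.
Compare {A, C, E}: bandwidth cost 277 + fixed 91 = 368.
Compare {B, C, E}: bandwidth cost 277 + fixed 100 = 377.
All other subsets cost ≥ 363. Minimum total cost: 348.

348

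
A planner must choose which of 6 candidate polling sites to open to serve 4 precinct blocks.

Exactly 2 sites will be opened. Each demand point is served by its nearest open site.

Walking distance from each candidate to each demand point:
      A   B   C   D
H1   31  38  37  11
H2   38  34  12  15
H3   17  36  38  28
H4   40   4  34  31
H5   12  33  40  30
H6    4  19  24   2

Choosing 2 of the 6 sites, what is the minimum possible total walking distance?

34

Open {H4, H6}.
  A→H6 4, B→H4 4, C→H6 24, D→H6 2  ⇒ total 34.
Compare {H2, H6}: total 37.
Compare {H1, H6}: total 49.
No size-2 selection does better; minimum is 34.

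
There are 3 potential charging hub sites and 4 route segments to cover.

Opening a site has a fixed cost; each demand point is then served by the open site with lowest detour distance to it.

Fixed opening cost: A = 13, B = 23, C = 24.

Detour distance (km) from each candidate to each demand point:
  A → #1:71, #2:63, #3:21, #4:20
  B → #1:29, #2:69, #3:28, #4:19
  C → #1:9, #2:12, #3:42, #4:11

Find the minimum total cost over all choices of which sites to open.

Open {A, C}: assign each demand point to its cheapest open site.
  #1→C 9, #2→C 12, #3→A 21, #4→C 11
  detour distance 53, fixed 37 → total 90.
Compare {C}: detour distance 74 + fixed 24 = 98.
Compare {B, C}: detour distance 60 + fixed 47 = 107.
Compare {A, B, C}: detour distance 53 + fixed 60 = 113.
All other subsets cost ≥ 98. Minimum total cost: 90.

90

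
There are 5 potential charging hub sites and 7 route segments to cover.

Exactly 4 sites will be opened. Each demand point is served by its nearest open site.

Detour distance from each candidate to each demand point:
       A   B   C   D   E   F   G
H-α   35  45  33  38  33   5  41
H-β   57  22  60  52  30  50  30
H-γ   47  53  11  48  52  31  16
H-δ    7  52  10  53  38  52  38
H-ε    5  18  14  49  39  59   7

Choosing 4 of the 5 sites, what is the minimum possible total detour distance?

113

Open {H-α, H-β, H-δ, H-ε}.
  A→H-ε 5, B→H-ε 18, C→H-δ 10, D→H-α 38, E→H-β 30, F→H-α 5, G→H-ε 7  ⇒ total 113.
Compare {H-α, H-β, H-γ, H-ε}: total 114.
Compare {H-α, H-γ, H-δ, H-ε}: total 116.
No size-4 selection does better; minimum is 113.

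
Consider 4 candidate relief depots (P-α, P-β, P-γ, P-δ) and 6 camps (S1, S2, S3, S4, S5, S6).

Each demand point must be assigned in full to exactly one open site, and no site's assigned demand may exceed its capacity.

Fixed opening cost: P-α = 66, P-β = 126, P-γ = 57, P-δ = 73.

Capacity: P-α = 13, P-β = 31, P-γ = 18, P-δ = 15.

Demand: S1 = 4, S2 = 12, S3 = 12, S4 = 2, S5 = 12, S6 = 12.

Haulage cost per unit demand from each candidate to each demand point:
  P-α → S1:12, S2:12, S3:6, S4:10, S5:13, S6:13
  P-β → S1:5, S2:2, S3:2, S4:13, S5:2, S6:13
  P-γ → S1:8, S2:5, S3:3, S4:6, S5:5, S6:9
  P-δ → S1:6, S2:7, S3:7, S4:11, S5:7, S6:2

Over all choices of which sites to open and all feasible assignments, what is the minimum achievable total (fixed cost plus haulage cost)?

Open {P-β, P-γ, P-δ}; cheapest assignment that respects the capacities:
  P-β (cap 31, load 28): S1, S2, S5 — cost 4×5 + 12×2 + 12×2 = 68
  P-γ (cap 18, load 14): S3, S4 — cost 12×3 + 2×6 = 48
  P-δ (cap 15, load 12): S6 — cost 12×2 = 24
  Shipping 140, fixed 256 → total 396.
  Any other capacity-feasible assignment to {P-β, P-γ, P-δ} ships for at least 140.
Compare {P-α, P-β, P-δ}: its best feasible assignment gives total 451.
Compare {P-α, P-β, P-γ, P-δ}: its best feasible assignment gives total 462.
Every other set of open sites that can feasibly serve all demand totals ≥ 451 even under its best assignment. Minimum: 396.

396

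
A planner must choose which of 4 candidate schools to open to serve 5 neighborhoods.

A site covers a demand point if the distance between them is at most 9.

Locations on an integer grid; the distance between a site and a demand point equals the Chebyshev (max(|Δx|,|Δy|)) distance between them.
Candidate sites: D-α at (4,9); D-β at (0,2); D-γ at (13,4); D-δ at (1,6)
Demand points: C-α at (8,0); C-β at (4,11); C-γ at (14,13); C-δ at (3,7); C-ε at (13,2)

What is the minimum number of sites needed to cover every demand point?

2

Coverage sets (demand points within 9 of each site):
  D-α: {C-α, C-β, C-δ, C-ε}
  D-β: {C-α, C-β, C-δ}
  D-γ: {C-α, C-β, C-γ, C-ε}
  D-δ: {C-α, C-β, C-δ}
No single site covers all 5 demand points.
But {D-α, D-γ} covers everything, so the minimum is 2.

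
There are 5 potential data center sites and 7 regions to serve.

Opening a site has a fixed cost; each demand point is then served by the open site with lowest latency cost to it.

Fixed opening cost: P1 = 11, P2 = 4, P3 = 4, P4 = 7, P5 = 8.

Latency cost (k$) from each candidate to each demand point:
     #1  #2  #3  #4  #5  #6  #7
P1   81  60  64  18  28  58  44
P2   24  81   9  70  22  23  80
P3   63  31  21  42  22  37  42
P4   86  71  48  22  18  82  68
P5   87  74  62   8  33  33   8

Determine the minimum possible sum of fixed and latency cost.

Open {P2, P3, P5}: assign each demand point to its cheapest open site.
  #1→P2 24, #2→P3 31, #3→P2 9, #4→P5 8, #5→P2 22, #6→P2 23, #7→P5 8
  latency cost 125, fixed 16 → total 141.
Compare {P2, P3, P4, P5}: latency cost 121 + fixed 23 = 144.
Compare {P1, P2, P3, P5}: latency cost 125 + fixed 27 = 152.
Compare {P1, P2, P3, P4, P5}: latency cost 121 + fixed 34 = 155.
All other subsets cost ≥ 144. Minimum total cost: 141.

141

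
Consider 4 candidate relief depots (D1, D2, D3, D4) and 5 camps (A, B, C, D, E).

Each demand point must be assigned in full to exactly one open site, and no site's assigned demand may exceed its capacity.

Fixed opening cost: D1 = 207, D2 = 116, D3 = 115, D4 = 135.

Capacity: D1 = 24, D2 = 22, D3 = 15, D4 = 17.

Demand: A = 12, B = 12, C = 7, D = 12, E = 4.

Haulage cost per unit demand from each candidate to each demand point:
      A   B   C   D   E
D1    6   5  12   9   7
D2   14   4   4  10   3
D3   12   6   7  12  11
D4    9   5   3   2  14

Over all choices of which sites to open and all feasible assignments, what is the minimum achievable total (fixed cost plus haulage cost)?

Open {D1, D2, D4}; cheapest assignment that respects the capacities:
  D1 (cap 24, load 24): A, B — cost 12×6 + 12×5 = 132
  D2 (cap 22, load 11): C, E — cost 7×4 + 4×3 = 40
  D4 (cap 17, load 12): D — cost 12×2 = 24
  Shipping 196, fixed 458 → total 654.
  Any other capacity-feasible assignment to {D1, D2, D4} ships for at least 196.
Compare {D2, D3, D4}: its best feasible assignment gives total 666.
Compare {D1, D3, D4}: its best feasible assignment gives total 706.
Every other set of open sites that can feasibly serve all demand totals ≥ 666 even under its best assignment. Minimum: 654.

654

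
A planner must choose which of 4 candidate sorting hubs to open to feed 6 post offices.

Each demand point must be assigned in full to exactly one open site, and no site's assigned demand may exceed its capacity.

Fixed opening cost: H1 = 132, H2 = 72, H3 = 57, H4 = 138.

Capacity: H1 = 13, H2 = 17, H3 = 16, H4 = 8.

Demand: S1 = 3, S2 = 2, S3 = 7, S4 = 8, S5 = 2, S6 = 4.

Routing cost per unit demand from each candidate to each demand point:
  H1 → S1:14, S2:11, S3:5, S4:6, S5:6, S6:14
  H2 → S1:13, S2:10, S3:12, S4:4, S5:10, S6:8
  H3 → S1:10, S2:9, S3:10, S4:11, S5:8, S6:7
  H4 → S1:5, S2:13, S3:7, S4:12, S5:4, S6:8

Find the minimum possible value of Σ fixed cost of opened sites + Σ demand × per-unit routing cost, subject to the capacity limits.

325

Open {H2, H3}; cheapest assignment that respects the capacities:
  H2 (cap 17, load 10): S2, S4 — cost 2×10 + 8×4 = 52
  H3 (cap 16, load 16): S1, S3, S5, S6 — cost 3×10 + 7×10 + 2×8 + 4×7 = 144
  Shipping 196, fixed 129 → total 325.
  Any other capacity-feasible assignment to {H2, H3} ships for at least 196.
Compare {H1, H2}: its best feasible assignment gives total 374.
Compare {H1, H3}: its best feasible assignment gives total 395.
Every other set of open sites that can feasibly serve all demand totals ≥ 374 even under its best assignment. Minimum: 325.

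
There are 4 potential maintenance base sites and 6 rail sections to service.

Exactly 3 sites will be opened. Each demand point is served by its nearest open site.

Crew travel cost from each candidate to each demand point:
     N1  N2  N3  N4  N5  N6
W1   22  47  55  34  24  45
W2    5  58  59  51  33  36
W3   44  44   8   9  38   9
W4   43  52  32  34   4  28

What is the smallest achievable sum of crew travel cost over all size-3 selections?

79

Open {W2, W3, W4}.
  N1→W2 5, N2→W3 44, N3→W3 8, N4→W3 9, N5→W4 4, N6→W3 9  ⇒ total 79.
Compare {W1, W3, W4}: total 96.
Compare {W1, W2, W3}: total 99.
No size-3 selection does better; minimum is 79.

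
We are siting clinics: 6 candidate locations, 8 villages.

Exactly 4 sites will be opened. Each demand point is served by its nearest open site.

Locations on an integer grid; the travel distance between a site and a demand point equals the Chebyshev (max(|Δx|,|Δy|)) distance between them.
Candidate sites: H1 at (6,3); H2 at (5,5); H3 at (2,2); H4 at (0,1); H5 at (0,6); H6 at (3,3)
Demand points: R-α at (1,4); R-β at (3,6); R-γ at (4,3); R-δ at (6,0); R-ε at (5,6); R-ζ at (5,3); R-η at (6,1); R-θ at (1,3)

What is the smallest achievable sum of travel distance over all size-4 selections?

13

Open {H1, H2, H3, H6}.
  R-α→H3 2, R-β→H2 2, R-γ→H6 1, R-δ→H1 3, R-ε→H2 1, R-ζ→H1 1, R-η→H1 2, R-θ→H3 1  ⇒ total 13.
Compare {H1, H2, H3, H4}: total 14.
Compare {H1, H2, H3, H5}: total 14.
No size-4 selection does better; minimum is 13.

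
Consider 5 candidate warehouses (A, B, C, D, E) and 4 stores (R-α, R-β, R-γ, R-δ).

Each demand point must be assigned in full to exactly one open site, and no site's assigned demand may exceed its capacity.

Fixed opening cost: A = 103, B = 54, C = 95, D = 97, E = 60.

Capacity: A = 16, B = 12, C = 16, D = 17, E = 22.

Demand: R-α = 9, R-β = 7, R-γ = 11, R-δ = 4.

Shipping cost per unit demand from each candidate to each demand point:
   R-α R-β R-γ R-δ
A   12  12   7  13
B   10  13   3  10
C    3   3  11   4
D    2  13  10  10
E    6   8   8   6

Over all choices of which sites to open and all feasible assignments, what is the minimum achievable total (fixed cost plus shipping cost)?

281

Open {B, E}; cheapest assignment that respects the capacities:
  B (cap 12, load 11): R-γ — cost 11×3 = 33
  E (cap 22, load 20): R-α, R-β, R-δ — cost 9×6 + 7×8 + 4×6 = 134
  Shipping 167, fixed 114 → total 281.
  Any other capacity-feasible assignment to {B, E} ships for at least 167.
Compare {B, C, E}: its best feasible assignment gives total 314.
Compare {C, E}: its best feasible assignment gives total 315.
Every other set of open sites that can feasibly serve all demand totals ≥ 314 even under its best assignment. Minimum: 281.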